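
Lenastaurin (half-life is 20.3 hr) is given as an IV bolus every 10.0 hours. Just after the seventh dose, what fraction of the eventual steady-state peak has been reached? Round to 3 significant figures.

k = ln 2 / 20.3 = 0.03415 hr⁻¹
f_n = 1 − e^(−nkτ) = 1 − e^(−7 × 0.03415 × 10.0) = 1 − e^(−2.390) = 1 − 0.09161 ≈ 0.908

0.908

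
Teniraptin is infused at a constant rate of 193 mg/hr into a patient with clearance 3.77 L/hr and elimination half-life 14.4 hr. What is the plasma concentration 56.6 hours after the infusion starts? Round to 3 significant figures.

Css = rate / CL = 193 / 3.77 = 51.19 µg/mL
k = ln 2 / 14.4 = 0.04814 hr⁻¹
C(t) = Css (1 − e^(−kt)) = 51.19 × (1 − e^(−2.724)) = 51.19 × 0.9344 ≈ 47.8 µg/mL

47.8 µg/mL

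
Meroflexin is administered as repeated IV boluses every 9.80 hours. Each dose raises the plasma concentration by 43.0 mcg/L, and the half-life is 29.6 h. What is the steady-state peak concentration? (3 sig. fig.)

210 mcg/L

k = ln 2 / 29.6 = 0.02342 h⁻¹
Fraction remaining after one interval: e^(−kτ) = e^(−0.02342 × 9.80) = 0.7949
R = 1 / (1 − 0.7949) = 4.877
Css,max = 43.0 × 4.877 ≈ 210 mcg/L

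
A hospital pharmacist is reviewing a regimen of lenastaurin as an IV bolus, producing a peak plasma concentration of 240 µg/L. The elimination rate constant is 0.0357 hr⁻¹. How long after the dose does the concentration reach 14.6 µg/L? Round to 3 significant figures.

78.4 hours

C(t) = C₀ e^(−kt)  ⇒  t = ln(C₀/C) / k
t = ln(240/14.6) / 0.03570 = 2.800 / 0.03570 ≈ 78.4 hours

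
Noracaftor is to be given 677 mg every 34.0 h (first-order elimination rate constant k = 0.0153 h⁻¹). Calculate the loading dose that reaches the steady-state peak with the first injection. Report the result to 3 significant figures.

1670 mg

Accumulation ratio R = 1 / (1 − e^(−kτ)) = 1 / (1 − e^(−0.01530×34.0)) = 1 / (1 − 0.5944) = 2.465
Loading dose = maintenance dose × R = 677 × 2.465 ≈ 1670 mg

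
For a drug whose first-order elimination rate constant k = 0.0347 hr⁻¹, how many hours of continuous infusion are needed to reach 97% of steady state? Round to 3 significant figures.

101 hours

f = 1 − e^(−kt)  ⇒  t = −ln(1 − f) / k
t = −ln(1 − 0.97) / 0.03470 = 3.507 / 0.03470 ≈ 101 hours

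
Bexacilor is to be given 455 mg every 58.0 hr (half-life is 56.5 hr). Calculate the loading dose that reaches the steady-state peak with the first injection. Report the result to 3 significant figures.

k = ln 2 / 56.5 = 0.01227 hr⁻¹
Accumulation ratio R = 1 / (1 − e^(−kτ)) = 1 / (1 − e^(−0.01227×58.0)) = 1 / (1 − 0.4909) = 1.964
Loading dose = maintenance dose × R = 455 × 1.964 ≈ 894 mg

894 mg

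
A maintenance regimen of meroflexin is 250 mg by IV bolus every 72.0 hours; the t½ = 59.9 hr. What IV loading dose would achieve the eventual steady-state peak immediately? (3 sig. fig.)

k = ln 2 / 59.9 = 0.01157 hr⁻¹
Accumulation ratio R = 1 / (1 − e^(−kτ)) = 1 / (1 − e^(−0.01157×72.0)) = 1 / (1 − 0.4347) = 1.769
Loading dose = maintenance dose × R = 250 × 1.769 ≈ 442 mg

442 mg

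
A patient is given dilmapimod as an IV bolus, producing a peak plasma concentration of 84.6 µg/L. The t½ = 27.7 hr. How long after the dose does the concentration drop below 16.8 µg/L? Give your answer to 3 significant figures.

64.6 hours

k = ln 2 / 27.7 = 0.02502 hr⁻¹
C(t) = C₀ e^(−kt)  ⇒  t = ln(C₀/C) / k
t = ln(84.6/16.8) / 0.02502 = 1.617 / 0.02502 ≈ 64.6 hours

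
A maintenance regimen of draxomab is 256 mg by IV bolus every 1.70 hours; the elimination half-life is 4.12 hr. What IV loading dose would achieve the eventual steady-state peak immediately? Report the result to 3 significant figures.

1030 mg

k = ln 2 / 4.12 = 0.1682 hr⁻¹
Accumulation ratio R = 1 / (1 − e^(−kτ)) = 1 / (1 − e^(−0.1682×1.70)) = 1 / (1 − 0.7513) = 4.020
Loading dose = maintenance dose × R = 256 × 4.020 ≈ 1030 mg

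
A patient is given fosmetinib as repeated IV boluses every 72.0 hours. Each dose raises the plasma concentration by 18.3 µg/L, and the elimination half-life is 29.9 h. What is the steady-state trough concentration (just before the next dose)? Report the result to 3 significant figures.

4.25 µg/L

k = ln 2 / 29.9 = 0.02318 h⁻¹
Fraction remaining after one interval: e^(−kτ) = e^(−0.02318 × 72.0) = 0.1884
R = 1 / (1 − 0.1884) = 1.232
Css,max = 18.3 × 1.232 = 22.55 µg/L
Css,min = Css,max × e^(−kτ) = 22.55 × 0.1884 ≈ 4.25 µg/L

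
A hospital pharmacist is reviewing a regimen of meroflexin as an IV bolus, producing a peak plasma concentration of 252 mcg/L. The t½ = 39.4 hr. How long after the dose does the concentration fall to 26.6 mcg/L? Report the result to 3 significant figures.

128 hours

k = ln 2 / 39.4 = 0.01759 hr⁻¹
C(t) = C₀ e^(−kt)  ⇒  t = ln(C₀/C) / k
t = ln(252/26.6) / 0.01759 = 2.249 / 0.01759 ≈ 128 hours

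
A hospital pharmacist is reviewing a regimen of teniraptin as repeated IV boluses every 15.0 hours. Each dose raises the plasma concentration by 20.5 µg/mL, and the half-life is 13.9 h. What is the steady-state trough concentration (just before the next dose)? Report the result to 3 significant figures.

18.4 µg/mL

k = ln 2 / 13.9 = 0.04987 h⁻¹
Fraction remaining after one interval: e^(−kτ) = e^(−0.04987 × 15.0) = 0.4733
R = 1 / (1 − 0.4733) = 1.899
Css,max = 20.5 × 1.899 = 38.92 µg/mL
Css,min = Css,max × e^(−kτ) = 38.92 × 0.4733 ≈ 18.4 µg/mL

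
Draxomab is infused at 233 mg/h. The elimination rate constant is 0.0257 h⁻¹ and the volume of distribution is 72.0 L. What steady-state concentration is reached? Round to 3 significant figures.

CL = k · V = 0.0257 × 72.0 = 1.850 L/h
Css = rate / CL = 233 / 1.850 ≈ 126 µg/mL

126 µg/mL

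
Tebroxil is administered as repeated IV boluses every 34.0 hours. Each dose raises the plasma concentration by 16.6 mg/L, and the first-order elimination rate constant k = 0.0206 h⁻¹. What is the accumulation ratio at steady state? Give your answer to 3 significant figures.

1.99

Fraction remaining after one interval: e^(−kτ) = e^(−0.02060 × 34.0) = 0.4964
R = 1 / (1 − 0.4964) = 1 / 0.5036 ≈ 1.99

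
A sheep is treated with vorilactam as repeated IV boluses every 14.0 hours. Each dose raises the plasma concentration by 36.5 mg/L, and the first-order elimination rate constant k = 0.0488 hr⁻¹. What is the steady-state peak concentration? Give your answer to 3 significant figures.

73.7 mg/L

Fraction remaining after one interval: e^(−kτ) = e^(−0.04880 × 14.0) = 0.5050
R = 1 / (1 − 0.5050) = 2.020
Css,max = 36.5 × 2.020 ≈ 73.7 mg/L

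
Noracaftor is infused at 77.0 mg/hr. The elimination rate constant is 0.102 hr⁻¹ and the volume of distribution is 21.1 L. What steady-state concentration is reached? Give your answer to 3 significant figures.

CL = k · V = 0.102 × 21.1 = 2.152 L/hr
Css = rate / CL = 77.0 / 2.152 ≈ 35.8 µg/mL

35.8 µg/mL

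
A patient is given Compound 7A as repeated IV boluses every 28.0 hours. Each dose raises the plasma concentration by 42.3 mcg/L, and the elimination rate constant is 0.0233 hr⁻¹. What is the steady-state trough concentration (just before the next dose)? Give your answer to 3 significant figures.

46.0 mcg/L

Fraction remaining after one interval: e^(−kτ) = e^(−0.02330 × 28.0) = 0.5208
R = 1 / (1 − 0.5208) = 2.087
Css,max = 42.3 × 2.087 = 88.27 mcg/L
Css,min = Css,max × e^(−kτ) = 88.27 × 0.5208 ≈ 46.0 mcg/L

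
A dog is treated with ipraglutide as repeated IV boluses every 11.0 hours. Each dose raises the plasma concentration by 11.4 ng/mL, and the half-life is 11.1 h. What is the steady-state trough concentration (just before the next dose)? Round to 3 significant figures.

k = ln 2 / 11.1 = 0.06245 h⁻¹
Fraction remaining after one interval: e^(−kτ) = e^(−0.06245 × 11.0) = 0.5031
R = 1 / (1 − 0.5031) = 2.013
Css,max = 11.4 × 2.013 = 22.94 ng/mL
Css,min = Css,max × e^(−kτ) = 22.94 × 0.5031 ≈ 11.5 ng/mL

11.5 ng/mL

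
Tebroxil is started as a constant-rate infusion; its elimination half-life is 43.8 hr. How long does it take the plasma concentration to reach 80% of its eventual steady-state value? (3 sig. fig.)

k = ln 2 / 43.8 = 0.01583 hr⁻¹
f = 1 − e^(−kt)  ⇒  t = −ln(1 − f) / k
t = −ln(1 − 0.8) / 0.01583 = 1.609 / 0.01583 ≈ 102 hours

102 hours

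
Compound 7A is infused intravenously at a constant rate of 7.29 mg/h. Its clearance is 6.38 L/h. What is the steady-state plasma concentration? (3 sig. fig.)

Css = infusion rate / CL = 7.29 / 6.38 ≈ 1.14 µg/mL

1.14 µg/mL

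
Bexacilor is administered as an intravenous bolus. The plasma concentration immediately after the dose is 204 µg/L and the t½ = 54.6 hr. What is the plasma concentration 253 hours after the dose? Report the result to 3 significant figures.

k = ln 2 / 54.6 = 0.01270 hr⁻¹
253 hr is 4.634 half-lives, so C = 204 × (1/2)^4.634 = 204 × 0.04028 ≈ 8.22 µg/L

8.22 µg/L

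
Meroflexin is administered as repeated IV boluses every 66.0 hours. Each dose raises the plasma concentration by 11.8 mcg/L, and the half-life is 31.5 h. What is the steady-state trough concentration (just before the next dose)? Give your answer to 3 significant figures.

3.61 mcg/L

k = ln 2 / 31.5 = 0.02200 h⁻¹
Fraction remaining after one interval: e^(−kτ) = e^(−0.02200 × 66.0) = 0.2340
R = 1 / (1 − 0.2340) = 1.306
Css,max = 11.8 × 1.306 = 15.41 mcg/L
Css,min = Css,max × e^(−kτ) = 15.41 × 0.2340 ≈ 3.61 mcg/L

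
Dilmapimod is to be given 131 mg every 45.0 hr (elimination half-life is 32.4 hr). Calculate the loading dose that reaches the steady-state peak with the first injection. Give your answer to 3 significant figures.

212 mg

k = ln 2 / 32.4 = 0.02139 hr⁻¹
Accumulation ratio R = 1 / (1 − e^(−kτ)) = 1 / (1 − e^(−0.02139×45.0)) = 1 / (1 − 0.3819) = 1.618
Loading dose = maintenance dose × R = 131 × 1.618 ≈ 212 mg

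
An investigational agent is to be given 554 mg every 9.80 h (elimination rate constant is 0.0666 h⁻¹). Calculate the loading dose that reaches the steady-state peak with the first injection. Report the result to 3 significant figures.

1160 mg

Accumulation ratio R = 1 / (1 − e^(−kτ)) = 1 / (1 − e^(−0.06660×9.80)) = 1 / (1 − 0.5206) = 2.086
Loading dose = maintenance dose × R = 554 × 2.086 ≈ 1160 mg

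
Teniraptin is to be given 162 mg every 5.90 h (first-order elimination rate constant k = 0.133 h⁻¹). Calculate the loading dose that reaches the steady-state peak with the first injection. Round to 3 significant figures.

Accumulation ratio R = 1 / (1 − e^(−kτ)) = 1 / (1 − e^(−0.1330×5.90)) = 1 / (1 − 0.4563) = 1.839
Loading dose = maintenance dose × R = 162 × 1.839 ≈ 298 mg

298 mg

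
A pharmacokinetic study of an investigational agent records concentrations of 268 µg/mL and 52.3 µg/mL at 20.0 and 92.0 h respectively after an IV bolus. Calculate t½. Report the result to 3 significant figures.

k = ln(C₁/C₂) / (t₂ − t₁) = ln(268/52.3) / (92.0 − 20.0)
  = 1.634 / 72.00 = 0.02269 h⁻¹
t½ = ln 2 / k = ln 2 / 0.02269 ≈ 30.5 hours

30.5 hours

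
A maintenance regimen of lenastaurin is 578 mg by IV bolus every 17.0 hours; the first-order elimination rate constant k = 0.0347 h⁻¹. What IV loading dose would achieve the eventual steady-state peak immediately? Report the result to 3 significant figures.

Accumulation ratio R = 1 / (1 − e^(−kτ)) = 1 / (1 − e^(−0.03470×17.0)) = 1 / (1 − 0.5544) = 2.244
Loading dose = maintenance dose × R = 578 × 2.244 ≈ 1300 mg

1300 mg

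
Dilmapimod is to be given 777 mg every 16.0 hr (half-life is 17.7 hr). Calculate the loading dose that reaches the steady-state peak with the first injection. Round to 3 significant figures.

k = ln 2 / 17.7 = 0.03916 hr⁻¹
Accumulation ratio R = 1 / (1 − e^(−kτ)) = 1 / (1 − e^(−0.03916×16.0)) = 1 / (1 − 0.5344) = 2.148
Loading dose = maintenance dose × R = 777 × 2.148 ≈ 1670 mg

1670 mg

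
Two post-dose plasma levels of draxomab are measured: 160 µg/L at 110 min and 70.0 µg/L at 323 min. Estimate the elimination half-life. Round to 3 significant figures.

k = ln(C₁/C₂) / (t₂ − t₁) = ln(160/70.0) / (323 − 110)
  = 0.8267 / 213.0 = 0.003881 min⁻¹
t½ = ln 2 / k = ln 2 / 0.003881 ≈ 179 minutes

179 minutes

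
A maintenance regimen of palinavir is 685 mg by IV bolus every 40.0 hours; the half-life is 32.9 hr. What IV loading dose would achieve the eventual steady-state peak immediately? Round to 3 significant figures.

1200 mg

k = ln 2 / 32.9 = 0.02107 hr⁻¹
Accumulation ratio R = 1 / (1 − e^(−kτ)) = 1 / (1 − e^(−0.02107×40.0)) = 1 / (1 − 0.4305) = 1.756
Loading dose = maintenance dose × R = 685 × 1.756 ≈ 1200 mg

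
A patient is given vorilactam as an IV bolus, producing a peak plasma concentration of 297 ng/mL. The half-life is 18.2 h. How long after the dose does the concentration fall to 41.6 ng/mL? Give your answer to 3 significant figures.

k = ln 2 / 18.2 = 0.03809 h⁻¹
C(t) = C₀ e^(−kt)  ⇒  t = ln(C₀/C) / k
t = ln(297/41.6) / 0.03809 = 1.966 / 0.03809 ≈ 51.6 hours

51.6 hours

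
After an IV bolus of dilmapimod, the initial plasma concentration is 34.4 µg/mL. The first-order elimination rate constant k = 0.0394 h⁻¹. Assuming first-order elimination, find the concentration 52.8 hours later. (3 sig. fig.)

4.30 µg/mL

C(t) = C₀ e^(−kt) = 34.4 × e^(−0.03940 × 52.8) = 34.4 × e^(−2.080) = 34.4 × 0.1249 ≈ 4.30 µg/mL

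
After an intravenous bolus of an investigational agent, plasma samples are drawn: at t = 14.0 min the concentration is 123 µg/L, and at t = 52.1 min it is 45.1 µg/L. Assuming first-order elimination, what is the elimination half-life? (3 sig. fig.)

26.3 minutes

k = ln(C₁/C₂) / (t₂ − t₁) = ln(123/45.1) / (52.1 − 14.0)
  = 1.003 / 38.10 = 0.02633 min⁻¹
t½ = ln 2 / k = ln 2 / 0.02633 ≈ 26.3 minutes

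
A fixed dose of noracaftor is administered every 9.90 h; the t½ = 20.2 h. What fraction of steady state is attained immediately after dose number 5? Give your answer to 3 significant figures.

k = ln 2 / 20.2 = 0.03431 h⁻¹
f_n = 1 − e^(−nkτ) = 1 − e^(−5 × 0.03431 × 9.90) = 1 − e^(−1.699) = 1 − 0.1829 ≈ 0.817

0.817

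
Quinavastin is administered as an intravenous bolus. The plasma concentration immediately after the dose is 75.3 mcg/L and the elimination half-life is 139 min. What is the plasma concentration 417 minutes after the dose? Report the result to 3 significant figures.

9.41 mcg/L

k = ln 2 / 139 = 0.004987 min⁻¹
C(t) = C₀ e^(−kt) = 75.3 × e^(−0.004987 × 417) = 75.3 × e^(−2.079) = 75.3 × 0.1250 ≈ 9.41 mcg/L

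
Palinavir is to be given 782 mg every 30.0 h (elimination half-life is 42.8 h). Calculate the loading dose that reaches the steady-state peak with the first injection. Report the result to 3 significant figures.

2030 mg

k = ln 2 / 42.8 = 0.01620 h⁻¹
Accumulation ratio R = 1 / (1 − e^(−kτ)) = 1 / (1 − e^(−0.01620×30.0)) = 1 / (1 − 0.6152) = 2.599
Loading dose = maintenance dose × R = 782 × 2.599 ≈ 2030 mg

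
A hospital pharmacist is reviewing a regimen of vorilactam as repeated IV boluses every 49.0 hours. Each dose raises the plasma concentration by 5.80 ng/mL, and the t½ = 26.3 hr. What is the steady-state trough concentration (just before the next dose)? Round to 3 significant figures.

2.20 ng/mL

k = ln 2 / 26.3 = 0.02636 hr⁻¹
Fraction remaining after one interval: e^(−kτ) = e^(−0.02636 × 49.0) = 0.2749
R = 1 / (1 − 0.2749) = 1.379
Css,max = 5.80 × 1.379 = 7.999 ng/mL
Css,min = Css,max × e^(−kτ) = 7.999 × 0.2749 ≈ 2.20 ng/mL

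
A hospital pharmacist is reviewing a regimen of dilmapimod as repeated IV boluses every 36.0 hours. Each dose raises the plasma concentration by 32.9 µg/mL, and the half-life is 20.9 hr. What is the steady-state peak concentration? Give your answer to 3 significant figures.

47.2 µg/mL

k = ln 2 / 20.9 = 0.03316 hr⁻¹
Fraction remaining after one interval: e^(−kτ) = e^(−0.03316 × 36.0) = 0.3030
R = 1 / (1 − 0.3030) = 1.435
Css,max = 32.9 × 1.435 ≈ 47.2 µg/mL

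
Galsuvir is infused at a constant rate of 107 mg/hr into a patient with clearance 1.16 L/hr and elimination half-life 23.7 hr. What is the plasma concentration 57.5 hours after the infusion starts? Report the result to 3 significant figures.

75.1 µg/mL

Css = rate / CL = 107 / 1.16 = 92.24 µg/mL
k = ln 2 / 23.7 = 0.02925 hr⁻¹
C(t) = Css (1 − e^(−kt)) = 92.24 × (1 − e^(−1.682)) = 92.24 × 0.8139 ≈ 75.1 µg/mL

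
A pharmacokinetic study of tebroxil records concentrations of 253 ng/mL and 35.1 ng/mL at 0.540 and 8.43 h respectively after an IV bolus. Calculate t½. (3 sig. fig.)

k = ln(C₁/C₂) / (t₂ − t₁) = ln(253/35.1) / (8.43 − 0.540)
  = 1.975 / 7.890 = 0.2503 h⁻¹
t½ = ln 2 / k = ln 2 / 0.2503 ≈ 2.77 hours

2.77 hours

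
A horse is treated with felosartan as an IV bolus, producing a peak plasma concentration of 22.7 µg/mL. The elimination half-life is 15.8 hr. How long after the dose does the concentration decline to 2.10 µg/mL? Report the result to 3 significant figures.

k = ln 2 / 15.8 = 0.04387 hr⁻¹
C(t) = C₀ e^(−kt)  ⇒  t = ln(C₀/C) / k
t = ln(22.7/2.10) / 0.04387 = 2.380 / 0.04387 ≈ 54.3 hours

54.3 hours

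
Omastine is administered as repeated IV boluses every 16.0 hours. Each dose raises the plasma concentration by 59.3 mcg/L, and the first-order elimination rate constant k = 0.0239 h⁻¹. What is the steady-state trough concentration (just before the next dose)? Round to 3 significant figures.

127 mcg/L

Fraction remaining after one interval: e^(−kτ) = e^(−0.02390 × 16.0) = 0.6822
R = 1 / (1 − 0.6822) = 3.147
Css,max = 59.3 × 3.147 = 186.6 mcg/L
Css,min = Css,max × e^(−kτ) = 186.6 × 0.6822 ≈ 127 mcg/L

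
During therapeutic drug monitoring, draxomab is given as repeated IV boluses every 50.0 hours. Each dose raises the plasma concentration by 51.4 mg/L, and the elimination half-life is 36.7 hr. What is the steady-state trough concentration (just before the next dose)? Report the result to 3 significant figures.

k = ln 2 / 36.7 = 0.01889 hr⁻¹
Fraction remaining after one interval: e^(−kτ) = e^(−0.01889 × 50.0) = 0.3889
R = 1 / (1 − 0.3889) = 1.636
Css,max = 51.4 × 1.636 = 84.12 mg/L
Css,min = Css,max × e^(−kτ) = 84.12 × 0.3889 ≈ 32.7 mg/L

32.7 mg/L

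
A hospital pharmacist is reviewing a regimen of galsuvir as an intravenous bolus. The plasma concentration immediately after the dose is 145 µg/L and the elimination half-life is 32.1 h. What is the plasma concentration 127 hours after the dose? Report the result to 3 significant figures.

9.34 µg/L

k = ln 2 / 32.1 = 0.02159 h⁻¹
C(t) = C₀ e^(−kt) = 145 × e^(−0.02159 × 127) = 145 × e^(−2.742) = 145 × 0.06442 ≈ 9.34 µg/L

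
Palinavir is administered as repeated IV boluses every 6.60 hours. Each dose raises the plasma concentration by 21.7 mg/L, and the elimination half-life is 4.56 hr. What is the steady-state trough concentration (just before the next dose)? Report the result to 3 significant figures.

12.6 mg/L

k = ln 2 / 4.56 = 0.1520 hr⁻¹
Fraction remaining after one interval: e^(−kτ) = e^(−0.1520 × 6.60) = 0.3667
R = 1 / (1 − 0.3667) = 1.579
Css,max = 21.7 × 1.579 = 34.26 mg/L
Css,min = Css,max × e^(−kτ) = 34.26 × 0.3667 ≈ 12.6 mg/L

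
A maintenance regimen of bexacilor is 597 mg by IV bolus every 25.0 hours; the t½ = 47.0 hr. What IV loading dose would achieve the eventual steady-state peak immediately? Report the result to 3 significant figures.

k = ln 2 / 47.0 = 0.01475 hr⁻¹
Accumulation ratio R = 1 / (1 − e^(−kτ)) = 1 / (1 − e^(−0.01475×25.0)) = 1 / (1 − 0.6916) = 3.243
Loading dose = maintenance dose × R = 597 × 3.243 ≈ 1940 mg

1940 mg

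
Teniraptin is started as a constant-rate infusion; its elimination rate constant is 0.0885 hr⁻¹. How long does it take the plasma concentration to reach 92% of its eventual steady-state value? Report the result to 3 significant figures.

f = 1 − e^(−kt)  ⇒  t = −ln(1 − f) / k
t = −ln(1 − 0.92) / 0.08850 = 2.526 / 0.08850 ≈ 28.5 hours

28.5 hours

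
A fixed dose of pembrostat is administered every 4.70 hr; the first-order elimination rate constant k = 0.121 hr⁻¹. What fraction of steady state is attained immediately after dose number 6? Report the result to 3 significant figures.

0.967

f_n = 1 − e^(−nkτ) = 1 − e^(−6 × 0.1210 × 4.70) = 1 − e^(−3.412) = 1 − 0.03297 ≈ 0.967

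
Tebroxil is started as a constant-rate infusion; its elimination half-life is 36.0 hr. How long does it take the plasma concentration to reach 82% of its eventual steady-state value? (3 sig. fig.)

89.1 hours

k = ln 2 / 36.0 = 0.01925 hr⁻¹
f = 1 − e^(−kt)  ⇒  t = −ln(1 − f) / k
t = −ln(1 − 0.82) / 0.01925 = 1.715 / 0.01925 ≈ 89.1 hours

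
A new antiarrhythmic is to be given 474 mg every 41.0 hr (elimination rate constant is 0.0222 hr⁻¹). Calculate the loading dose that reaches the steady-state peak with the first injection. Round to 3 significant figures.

793 mg

Accumulation ratio R = 1 / (1 − e^(−kτ)) = 1 / (1 − e^(−0.02220×41.0)) = 1 / (1 − 0.4024) = 1.673
Loading dose = maintenance dose × R = 474 × 1.673 ≈ 793 mg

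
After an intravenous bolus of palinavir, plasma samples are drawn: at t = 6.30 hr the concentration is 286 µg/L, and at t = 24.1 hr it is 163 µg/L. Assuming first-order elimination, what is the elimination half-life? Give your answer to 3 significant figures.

21.9 hours

k = ln(C₁/C₂) / (t₂ − t₁) = ln(286/163) / (24.1 − 6.30)
  = 0.5622 / 17.80 = 0.03159 hr⁻¹
t½ = ln 2 / k = ln 2 / 0.03159 ≈ 21.9 hours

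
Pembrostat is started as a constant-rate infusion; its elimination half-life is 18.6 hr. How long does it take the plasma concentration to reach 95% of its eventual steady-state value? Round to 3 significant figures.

k = ln 2 / 18.6 = 0.03727 hr⁻¹
f = 1 − e^(−kt)  ⇒  t = −ln(1 − f) / k
t = −ln(1 − 0.95) / 0.03727 = 2.996 / 0.03727 ≈ 80.4 hours

80.4 hours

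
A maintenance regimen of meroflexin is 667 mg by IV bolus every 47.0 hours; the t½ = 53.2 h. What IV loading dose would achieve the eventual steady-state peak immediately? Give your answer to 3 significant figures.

1460 mg

k = ln 2 / 53.2 = 0.01303 h⁻¹
Accumulation ratio R = 1 / (1 − e^(−kτ)) = 1 / (1 − e^(−0.01303×47.0)) = 1 / (1 − 0.5421) = 2.184
Loading dose = maintenance dose × R = 667 × 2.184 ≈ 1460 mg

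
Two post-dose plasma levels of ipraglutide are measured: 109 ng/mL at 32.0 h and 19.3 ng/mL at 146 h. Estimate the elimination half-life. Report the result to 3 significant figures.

k = ln(C₁/C₂) / (t₂ − t₁) = ln(109/19.3) / (146 − 32.0)
  = 1.731 / 114.0 = 0.01519 h⁻¹
t½ = ln 2 / k = ln 2 / 0.01519 ≈ 45.6 hours

45.6 hours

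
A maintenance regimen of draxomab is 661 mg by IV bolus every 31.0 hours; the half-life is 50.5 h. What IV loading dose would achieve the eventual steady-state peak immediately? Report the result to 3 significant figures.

k = ln 2 / 50.5 = 0.01373 h⁻¹
Accumulation ratio R = 1 / (1 − e^(−kτ)) = 1 / (1 − e^(−0.01373×31.0)) = 1 / (1 − 0.6534) = 2.886
Loading dose = maintenance dose × R = 661 × 2.886 ≈ 1910 mg

1910 mg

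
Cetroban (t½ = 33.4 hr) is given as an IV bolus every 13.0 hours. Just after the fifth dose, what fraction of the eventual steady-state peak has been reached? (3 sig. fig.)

0.740

k = ln 2 / 33.4 = 0.02075 hr⁻¹
f_n = 1 − e^(−nkτ) = 1 − e^(−5 × 0.02075 × 13.0) = 1 − e^(−1.349) = 1 − 0.2595 ≈ 0.740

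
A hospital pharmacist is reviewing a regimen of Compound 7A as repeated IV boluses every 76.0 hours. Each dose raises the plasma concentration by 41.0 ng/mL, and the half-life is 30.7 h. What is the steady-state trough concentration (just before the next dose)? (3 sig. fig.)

8.99 ng/mL

k = ln 2 / 30.7 = 0.02258 h⁻¹
Fraction remaining after one interval: e^(−kτ) = e^(−0.02258 × 76.0) = 0.1798
R = 1 / (1 − 0.1798) = 1.219
Css,max = 41.0 × 1.219 = 49.99 ng/mL
Css,min = Css,max × e^(−kτ) = 49.99 × 0.1798 ≈ 8.99 ng/mL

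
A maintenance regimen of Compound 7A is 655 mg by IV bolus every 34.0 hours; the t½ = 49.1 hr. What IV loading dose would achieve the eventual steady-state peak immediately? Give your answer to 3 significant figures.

k = ln 2 / 49.1 = 0.01412 hr⁻¹
Accumulation ratio R = 1 / (1 − e^(−kτ)) = 1 / (1 − e^(−0.01412×34.0)) = 1 / (1 − 0.6188) = 2.623
Loading dose = maintenance dose × R = 655 × 2.623 ≈ 1720 mg

1720 mg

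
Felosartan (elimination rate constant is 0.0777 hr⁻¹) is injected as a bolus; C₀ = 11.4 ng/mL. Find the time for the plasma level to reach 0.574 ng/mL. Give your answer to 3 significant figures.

38.5 hours

C(t) = C₀ e^(−kt)  ⇒  t = ln(C₀/C) / k
t = ln(11.4/0.574) / 0.07770 = 2.989 / 0.07770 ≈ 38.5 hours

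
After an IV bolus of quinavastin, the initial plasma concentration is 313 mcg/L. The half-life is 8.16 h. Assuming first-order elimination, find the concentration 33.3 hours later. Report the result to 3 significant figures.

18.5 mcg/L

k = ln 2 / 8.16 = 0.08494 h⁻¹
C(t) = C₀ e^(−kt) = 313 × e^(−0.08494 × 33.3) = 313 × e^(−2.829) = 313 × 0.05909 ≈ 18.5 mcg/L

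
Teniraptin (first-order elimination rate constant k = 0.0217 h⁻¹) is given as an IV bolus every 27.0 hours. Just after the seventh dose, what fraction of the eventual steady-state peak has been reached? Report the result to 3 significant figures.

f_n = 1 − e^(−nkτ) = 1 − e^(−7 × 0.02170 × 27.0) = 1 − e^(−4.101) = 1 − 0.01655 ≈ 0.983

0.983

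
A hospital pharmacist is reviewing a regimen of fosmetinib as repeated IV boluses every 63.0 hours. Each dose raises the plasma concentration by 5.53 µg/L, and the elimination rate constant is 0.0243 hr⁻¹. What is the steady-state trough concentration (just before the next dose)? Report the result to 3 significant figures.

1.53 µg/L

Fraction remaining after one interval: e^(−kτ) = e^(−0.02430 × 63.0) = 0.2163
R = 1 / (1 − 0.2163) = 1.276
Css,max = 5.53 × 1.276 = 7.057 µg/L
Css,min = Css,max × e^(−kτ) = 7.057 × 0.2163 ≈ 1.53 µg/L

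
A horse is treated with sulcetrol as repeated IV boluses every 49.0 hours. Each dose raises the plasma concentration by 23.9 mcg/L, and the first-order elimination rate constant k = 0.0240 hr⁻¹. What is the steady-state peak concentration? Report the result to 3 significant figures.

34.6 mcg/L

Fraction remaining after one interval: e^(−kτ) = e^(−0.02400 × 49.0) = 0.3085
R = 1 / (1 − 0.3085) = 1.446
Css,max = 23.9 × 1.446 ≈ 34.6 mcg/L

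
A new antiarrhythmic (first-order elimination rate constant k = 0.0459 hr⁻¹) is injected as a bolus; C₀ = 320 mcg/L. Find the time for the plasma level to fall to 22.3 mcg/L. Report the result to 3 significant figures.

58.0 hours

C(t) = C₀ e^(−kt)  ⇒  t = ln(C₀/C) / k
t = ln(320/22.3) / 0.04590 = 2.664 / 0.04590 ≈ 58.0 hours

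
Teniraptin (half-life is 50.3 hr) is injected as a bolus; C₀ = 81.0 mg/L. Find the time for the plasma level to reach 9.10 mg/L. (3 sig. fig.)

159 hours

k = ln 2 / 50.3 = 0.01378 hr⁻¹
C(t) = C₀ e^(−kt)  ⇒  t = ln(C₀/C) / k
t = ln(81.0/9.10) / 0.01378 = 2.186 / 0.01378 ≈ 159 hours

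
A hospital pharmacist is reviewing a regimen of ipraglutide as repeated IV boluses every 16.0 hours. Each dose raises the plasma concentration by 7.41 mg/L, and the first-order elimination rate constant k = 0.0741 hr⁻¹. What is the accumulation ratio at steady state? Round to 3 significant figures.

Fraction remaining after one interval: e^(−kτ) = e^(−0.07410 × 16.0) = 0.3056
R = 1 / (1 − 0.3056) = 1 / 0.6944 ≈ 1.44

1.44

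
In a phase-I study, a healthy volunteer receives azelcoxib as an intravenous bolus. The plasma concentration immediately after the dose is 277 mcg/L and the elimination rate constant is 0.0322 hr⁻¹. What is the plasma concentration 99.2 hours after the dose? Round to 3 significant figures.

11.4 mcg/L

C(t) = C₀ e^(−kt) = 277 × e^(−0.03220 × 99.2) = 277 × e^(−3.194) = 277 × 0.04100 ≈ 11.4 mcg/L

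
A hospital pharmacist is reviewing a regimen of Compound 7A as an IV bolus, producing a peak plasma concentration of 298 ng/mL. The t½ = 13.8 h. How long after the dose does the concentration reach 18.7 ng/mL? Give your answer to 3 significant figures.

k = ln 2 / 13.8 = 0.05023 h⁻¹
C(t) = C₀ e^(−kt)  ⇒  t = ln(C₀/C) / k
t = ln(298/18.7) / 0.05023 = 2.769 / 0.05023 ≈ 55.1 hours

55.1 hours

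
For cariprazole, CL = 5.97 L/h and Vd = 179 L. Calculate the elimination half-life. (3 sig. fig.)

20.8 hours

k = CL / V = 5.97 / 179 = 0.03335 h⁻¹
t½ = ln 2 / k = ln 2 / 0.03335 ≈ 20.8 hours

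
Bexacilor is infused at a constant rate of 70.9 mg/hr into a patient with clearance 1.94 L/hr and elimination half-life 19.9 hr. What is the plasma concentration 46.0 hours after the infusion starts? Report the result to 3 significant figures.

Css = rate / CL = 70.9 / 1.94 = 36.55 mg/L
k = ln 2 / 19.9 = 0.03483 hr⁻¹
C(t) = Css (1 − e^(−kt)) = 36.55 × (1 − e^(−1.602)) = 36.55 × 0.7986 ≈ 29.2 mg/L

29.2 mg/L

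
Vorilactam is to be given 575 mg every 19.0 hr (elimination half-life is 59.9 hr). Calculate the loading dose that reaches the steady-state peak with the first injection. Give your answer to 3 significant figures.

2910 mg

k = ln 2 / 59.9 = 0.01157 hr⁻¹
Accumulation ratio R = 1 / (1 − e^(−kτ)) = 1 / (1 − e^(−0.01157×19.0)) = 1 / (1 − 0.8026) = 5.067
Loading dose = maintenance dose × R = 575 × 5.067 ≈ 2910 mg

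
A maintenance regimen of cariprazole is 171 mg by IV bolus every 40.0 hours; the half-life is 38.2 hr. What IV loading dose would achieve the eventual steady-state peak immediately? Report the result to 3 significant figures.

k = ln 2 / 38.2 = 0.01815 hr⁻¹
Accumulation ratio R = 1 / (1 − e^(−kτ)) = 1 / (1 − e^(−0.01815×40.0)) = 1 / (1 − 0.4839) = 1.938
Loading dose = maintenance dose × R = 171 × 1.938 ≈ 331 mg

331 mg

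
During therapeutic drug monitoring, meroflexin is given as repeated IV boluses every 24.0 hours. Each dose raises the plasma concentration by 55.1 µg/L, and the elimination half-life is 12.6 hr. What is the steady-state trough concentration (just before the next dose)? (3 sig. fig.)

20.1 µg/L

k = ln 2 / 12.6 = 0.05501 hr⁻¹
Fraction remaining after one interval: e^(−kτ) = e^(−0.05501 × 24.0) = 0.2671
R = 1 / (1 − 0.2671) = 1.364
Css,max = 55.1 × 1.364 = 75.18 µg/L
Css,min = Css,max × e^(−kτ) = 75.18 × 0.2671 ≈ 20.1 µg/L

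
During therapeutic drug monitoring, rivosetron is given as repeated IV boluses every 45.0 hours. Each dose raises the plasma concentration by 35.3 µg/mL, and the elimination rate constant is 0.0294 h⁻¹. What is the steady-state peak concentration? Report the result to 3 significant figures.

48.1 µg/mL

Fraction remaining after one interval: e^(−kτ) = e^(−0.02940 × 45.0) = 0.2663
R = 1 / (1 − 0.2663) = 1.363
Css,max = 35.3 × 1.363 ≈ 48.1 µg/mL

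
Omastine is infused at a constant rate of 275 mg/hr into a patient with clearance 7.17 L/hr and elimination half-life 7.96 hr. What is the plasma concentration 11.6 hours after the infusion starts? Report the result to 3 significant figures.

Css = rate / CL = 275 / 7.17 = 38.35 µg/mL
k = ln 2 / 7.96 = 0.08708 hr⁻¹
C(t) = Css (1 − e^(−kt)) = 38.35 × (1 − e^(−1.010)) = 38.35 × 0.6358 ≈ 24.4 µg/mL

24.4 µg/mL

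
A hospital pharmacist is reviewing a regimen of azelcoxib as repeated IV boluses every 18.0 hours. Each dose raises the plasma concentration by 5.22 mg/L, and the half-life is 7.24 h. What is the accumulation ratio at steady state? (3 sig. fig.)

k = ln 2 / 7.24 = 0.09574 h⁻¹
Fraction remaining after one interval: e^(−kτ) = e^(−0.09574 × 18.0) = 0.1785
R = 1 / (1 − 0.1785) = 1 / 0.8215 ≈ 1.22

1.22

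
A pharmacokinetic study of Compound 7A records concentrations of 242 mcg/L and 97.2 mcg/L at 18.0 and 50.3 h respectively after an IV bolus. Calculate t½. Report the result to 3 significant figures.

24.5 hours

k = ln(C₁/C₂) / (t₂ − t₁) = ln(242/97.2) / (50.3 − 18.0)
  = 0.9122 / 32.30 = 0.02824 h⁻¹
t½ = ln 2 / k = ln 2 / 0.02824 ≈ 24.5 hours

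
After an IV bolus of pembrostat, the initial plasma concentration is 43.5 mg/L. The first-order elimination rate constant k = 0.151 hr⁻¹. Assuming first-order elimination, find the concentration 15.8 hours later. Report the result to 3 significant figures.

4.00 mg/L

C(t) = C₀ e^(−kt) = 43.5 × e^(−0.1510 × 15.8) = 43.5 × e^(−2.386) = 43.5 × 0.09202 ≈ 4.00 mg/L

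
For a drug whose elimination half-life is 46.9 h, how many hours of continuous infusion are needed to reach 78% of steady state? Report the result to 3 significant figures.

k = ln 2 / 46.9 = 0.01478 h⁻¹
f = 1 − e^(−kt)  ⇒  t = −ln(1 − f) / k
t = −ln(1 − 0.78) / 0.01478 = 1.514 / 0.01478 ≈ 102 hours

102 hours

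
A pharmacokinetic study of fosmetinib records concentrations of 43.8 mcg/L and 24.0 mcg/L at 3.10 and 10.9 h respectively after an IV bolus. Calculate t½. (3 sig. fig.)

8.99 hours

k = ln(C₁/C₂) / (t₂ − t₁) = ln(43.8/24.0) / (10.9 − 3.10)
  = 0.6016 / 7.800 = 0.07713 h⁻¹
t½ = ln 2 / k = ln 2 / 0.07713 ≈ 8.99 hours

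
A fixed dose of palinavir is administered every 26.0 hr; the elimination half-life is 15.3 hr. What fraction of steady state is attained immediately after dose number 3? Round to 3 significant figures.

k = ln 2 / 15.3 = 0.04530 hr⁻¹
f_n = 1 − e^(−nkτ) = 1 − e^(−3 × 0.04530 × 26.0) = 1 − e^(−3.534) = 1 − 0.02920 ≈ 0.971

0.971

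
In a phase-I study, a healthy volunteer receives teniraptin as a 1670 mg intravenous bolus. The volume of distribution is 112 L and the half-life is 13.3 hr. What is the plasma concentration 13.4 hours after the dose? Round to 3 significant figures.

7.42 µg/mL

C₀ = dose / V = 1670 / 112 = 14.91 µg/mL
k = ln 2 / 13.3 = 0.05212 hr⁻¹
C(t) = C₀ e^(−kt) = 14.91 × e^(−0.05212 × 13.4) = 14.91 × e^(−0.6984) = 14.91 × 0.4974 ≈ 7.42 µg/mL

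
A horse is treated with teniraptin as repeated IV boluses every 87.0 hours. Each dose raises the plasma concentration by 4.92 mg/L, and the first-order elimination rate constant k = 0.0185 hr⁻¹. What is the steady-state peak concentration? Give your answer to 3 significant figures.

6.15 mg/L

Fraction remaining after one interval: e^(−kτ) = e^(−0.01850 × 87.0) = 0.2000
R = 1 / (1 − 0.2000) = 1.250
Css,max = 4.92 × 1.250 ≈ 6.15 mg/L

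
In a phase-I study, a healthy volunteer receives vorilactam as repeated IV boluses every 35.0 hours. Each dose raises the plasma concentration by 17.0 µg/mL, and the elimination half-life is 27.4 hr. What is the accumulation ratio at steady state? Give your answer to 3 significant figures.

1.70

k = ln 2 / 27.4 = 0.02530 hr⁻¹
Fraction remaining after one interval: e^(−kτ) = e^(−0.02530 × 35.0) = 0.4125
R = 1 / (1 − 0.4125) = 1 / 0.5875 ≈ 1.70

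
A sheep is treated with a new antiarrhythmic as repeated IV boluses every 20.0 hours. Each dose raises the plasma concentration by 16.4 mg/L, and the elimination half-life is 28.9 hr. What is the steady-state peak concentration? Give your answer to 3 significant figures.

43.0 mg/L

k = ln 2 / 28.9 = 0.02398 hr⁻¹
Fraction remaining after one interval: e^(−kτ) = e^(−0.02398 × 20.0) = 0.6190
R = 1 / (1 − 0.6190) = 2.625
Css,max = 16.4 × 2.625 ≈ 43.0 mg/L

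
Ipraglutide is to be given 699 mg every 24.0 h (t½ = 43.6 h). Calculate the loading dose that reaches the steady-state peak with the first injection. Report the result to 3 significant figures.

k = ln 2 / 43.6 = 0.01590 h⁻¹
Accumulation ratio R = 1 / (1 − e^(−kτ)) = 1 / (1 − e^(−0.01590×24.0)) = 1 / (1 − 0.6828) = 3.153
Loading dose = maintenance dose × R = 699 × 3.153 ≈ 2200 mg

2200 mg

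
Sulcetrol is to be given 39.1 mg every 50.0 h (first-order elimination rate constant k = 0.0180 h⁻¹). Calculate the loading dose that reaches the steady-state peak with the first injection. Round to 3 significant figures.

65.9 mg

Accumulation ratio R = 1 / (1 − e^(−kτ)) = 1 / (1 − e^(−0.01800×50.0)) = 1 / (1 − 0.4066) = 1.685
Loading dose = maintenance dose × R = 39.1 × 1.685 ≈ 65.9 mg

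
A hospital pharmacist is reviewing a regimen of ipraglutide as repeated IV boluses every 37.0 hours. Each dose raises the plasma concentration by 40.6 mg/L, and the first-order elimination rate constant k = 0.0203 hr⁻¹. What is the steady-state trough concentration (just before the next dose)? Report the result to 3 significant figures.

36.3 mg/L

Fraction remaining after one interval: e^(−kτ) = e^(−0.02030 × 37.0) = 0.4718
R = 1 / (1 − 0.4718) = 1.893
Css,max = 40.6 × 1.893 = 76.87 mg/L
Css,min = Css,max × e^(−kτ) = 76.87 × 0.4718 ≈ 36.3 mg/L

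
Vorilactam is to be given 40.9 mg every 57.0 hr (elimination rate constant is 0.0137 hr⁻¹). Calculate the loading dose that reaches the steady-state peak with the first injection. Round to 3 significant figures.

Accumulation ratio R = 1 / (1 − e^(−kτ)) = 1 / (1 − e^(−0.01370×57.0)) = 1 / (1 − 0.4580) = 1.845
Loading dose = maintenance dose × R = 40.9 × 1.845 ≈ 75.5 mg

75.5 mg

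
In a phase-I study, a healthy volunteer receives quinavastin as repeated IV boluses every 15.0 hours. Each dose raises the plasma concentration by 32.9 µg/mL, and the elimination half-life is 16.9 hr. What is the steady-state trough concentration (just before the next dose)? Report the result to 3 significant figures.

38.7 µg/mL

k = ln 2 / 16.9 = 0.04101 hr⁻¹
Fraction remaining after one interval: e^(−kτ) = e^(−0.04101 × 15.0) = 0.5405
R = 1 / (1 − 0.5405) = 2.176
Css,max = 32.9 × 2.176 = 71.60 µg/mL
Css,min = Css,max × e^(−kτ) = 71.60 × 0.5405 ≈ 38.7 µg/mL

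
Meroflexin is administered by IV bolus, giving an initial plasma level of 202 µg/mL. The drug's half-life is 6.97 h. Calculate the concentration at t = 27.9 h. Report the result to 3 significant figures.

12.6 µg/mL

k = ln 2 / 6.97 = 0.09945 h⁻¹
27.9 h is 4.003 half-lives, so C = 202 × (1/2)^4.003 = 202 × 0.06238 ≈ 12.6 µg/mL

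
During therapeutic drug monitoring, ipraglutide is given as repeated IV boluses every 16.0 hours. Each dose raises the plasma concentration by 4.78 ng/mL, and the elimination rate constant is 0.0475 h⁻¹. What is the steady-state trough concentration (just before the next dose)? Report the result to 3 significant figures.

4.20 ng/mL

Fraction remaining after one interval: e^(−kτ) = e^(−0.04750 × 16.0) = 0.4677
R = 1 / (1 − 0.4677) = 1.879
Css,max = 4.78 × 1.879 = 8.979 ng/mL
Css,min = Css,max × e^(−kτ) = 8.979 × 0.4677 ≈ 4.20 ng/mL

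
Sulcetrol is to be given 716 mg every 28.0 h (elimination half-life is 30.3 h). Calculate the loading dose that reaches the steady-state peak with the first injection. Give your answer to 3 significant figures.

1510 mg

k = ln 2 / 30.3 = 0.02288 h⁻¹
Accumulation ratio R = 1 / (1 − e^(−kτ)) = 1 / (1 − e^(−0.02288×28.0)) = 1 / (1 − 0.5270) = 2.114
Loading dose = maintenance dose × R = 716 × 2.114 ≈ 1510 mg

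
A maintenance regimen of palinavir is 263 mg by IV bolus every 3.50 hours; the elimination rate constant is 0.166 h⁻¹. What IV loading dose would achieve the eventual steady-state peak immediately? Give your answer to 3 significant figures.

Accumulation ratio R = 1 / (1 − e^(−kτ)) = 1 / (1 − e^(−0.1660×3.50)) = 1 / (1 − 0.5593) = 2.269
Loading dose = maintenance dose × R = 263 × 2.269 ≈ 597 mg

597 mg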